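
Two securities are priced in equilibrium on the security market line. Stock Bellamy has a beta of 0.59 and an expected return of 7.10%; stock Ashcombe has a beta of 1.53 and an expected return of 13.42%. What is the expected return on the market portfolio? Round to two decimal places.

9.86%

Both satisfy E(R) = R_f + β·MRP, so the slope of the SML is
MRP = (13.42% − 7.10%) / (1.53 − 0.59) = 6.32% / 0.94 = 6.7234%
R_f = E(R_Bellamy) − β_Bellamy·MRP = 7.10% − 0.59 × 6.7234% = 3.1332%
E(R_m) = R_f + MRP = 3.1332% + 6.7234% = 9.86%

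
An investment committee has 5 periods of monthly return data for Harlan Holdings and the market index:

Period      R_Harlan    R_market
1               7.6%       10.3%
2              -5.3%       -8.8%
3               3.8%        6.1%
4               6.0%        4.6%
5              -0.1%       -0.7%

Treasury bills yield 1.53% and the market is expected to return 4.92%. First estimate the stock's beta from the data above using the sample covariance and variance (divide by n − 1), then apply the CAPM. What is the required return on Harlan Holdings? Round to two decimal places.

Mean R_i = (7.6 − 5.3 + 3.8 + 6.0 − 0.1) / 5 = 2.4000%
Mean R_m = (10.3 − 8.8 + 6.1 + 4.6 − 0.7) / 5 = 2.3000%
Σ(R_i − R̄_i)(R_m − R̄_m) = 148.1700  ⇒  Cov = 148.1700 / 4 = 37.0425
Σ(R_m − R̄_m)² = 215.9400  ⇒  Var(R_m) = 215.9400 / 4 = 53.9850
β = Cov / Var(R_m) = 37.0425 / 53.9850 = 0.6862
MRP = 4.92% − 1.53% = 3.39%
E(R) = R_f + β × MRP = 1.53% + 0.6862 × 3.39% = 3.86%

3.86%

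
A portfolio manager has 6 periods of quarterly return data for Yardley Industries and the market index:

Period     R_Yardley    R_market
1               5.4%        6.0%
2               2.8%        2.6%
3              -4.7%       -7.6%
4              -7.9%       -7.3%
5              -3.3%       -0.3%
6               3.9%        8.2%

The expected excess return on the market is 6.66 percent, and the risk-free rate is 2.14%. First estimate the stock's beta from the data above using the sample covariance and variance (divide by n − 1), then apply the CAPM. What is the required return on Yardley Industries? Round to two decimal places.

Mean R_i = (5.4 + 2.8 − 4.7 − 7.9 − 3.3 + 3.9) / 6 = -0.6333%
Mean R_m = (6.0 + 2.6 − 7.6 − 7.3 − 0.3 + 8.2) / 6 = 0.2667%
Σ(R_i − R̄_i)(R_m − R̄_m) = 167.0533  ⇒  Cov = 167.0533 / 5 = 33.4107
Σ(R_m − R̄_m)² = 220.7133  ⇒  Var(R_m) = 220.7133 / 5 = 44.1427
β = Cov / Var(R_m) = 33.4107 / 44.1427 = 0.7569
E(R) = R_f + β × MRP = 2.14% + 0.7569 × 6.66% = 7.18%

7.18%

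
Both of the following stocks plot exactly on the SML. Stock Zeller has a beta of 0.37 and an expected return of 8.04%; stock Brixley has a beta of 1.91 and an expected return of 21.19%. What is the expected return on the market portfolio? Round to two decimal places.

13.42%

Both satisfy E(R) = R_f + β·MRP, so the slope of the SML is
MRP = (21.19% − 8.04%) / (1.91 − 0.37) = 13.15% / 1.54 = 8.5390%
R_f = E(R_Zeller) − β_Zeller·MRP = 8.04% − 0.37 × 8.5390% = 4.8806%
E(R_m) = R_f + MRP = 4.8806% + 8.5390% = 13.42%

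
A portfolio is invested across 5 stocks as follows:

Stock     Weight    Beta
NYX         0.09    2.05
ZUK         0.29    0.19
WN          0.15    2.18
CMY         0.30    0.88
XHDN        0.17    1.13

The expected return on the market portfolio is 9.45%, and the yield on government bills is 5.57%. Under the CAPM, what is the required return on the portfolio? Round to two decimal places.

β_P = Σ w_i β_i = 0.09×2.05 + 0.29×0.19 + 0.15×2.18 + 0.30×0.88 + 0.17×1.13 = 1.0227
MRP = 9.45% − 5.57% = 3.88%
E(R_P) = R_f + β_P × MRP = 5.57% + 1.0227 × 3.88% = 9.54%

9.54%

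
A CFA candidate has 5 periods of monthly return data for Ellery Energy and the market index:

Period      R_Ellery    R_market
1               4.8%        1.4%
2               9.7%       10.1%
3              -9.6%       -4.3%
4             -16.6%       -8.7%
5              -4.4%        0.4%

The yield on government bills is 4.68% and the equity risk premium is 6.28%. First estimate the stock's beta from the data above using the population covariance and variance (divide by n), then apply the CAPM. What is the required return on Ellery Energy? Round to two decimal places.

13.72%

Mean R_i = (4.8 + 9.7 − 9.6 − 16.6 − 4.4) / 5 = -3.2200%
Mean R_m = (1.4 + 10.1 − 4.3 − 8.7 + 0.4) / 5 = -0.2200%
Σ(R_i − R̄_i)(R_m − R̄_m) = 285.0880  ⇒  Cov = 285.0880 / 5 = 57.0176
Σ(R_m − R̄_m)² = 198.0680  ⇒  Var(R_m) = 198.0680 / 5 = 39.6136
β = Cov / Var(R_m) = 57.0176 / 39.6136 = 1.4393
E(R) = R_f + β × MRP = 4.68% + 1.4393 × 6.28% = 13.72%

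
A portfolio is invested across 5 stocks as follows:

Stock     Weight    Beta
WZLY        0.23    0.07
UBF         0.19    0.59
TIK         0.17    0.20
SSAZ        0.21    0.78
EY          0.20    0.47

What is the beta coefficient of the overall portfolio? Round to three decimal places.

β_P = Σ w_i β_i = 0.23×0.07 + 0.19×0.59 + 0.17×0.20 + 0.21×0.78 + 0.20×0.47 = 0.4200

0.420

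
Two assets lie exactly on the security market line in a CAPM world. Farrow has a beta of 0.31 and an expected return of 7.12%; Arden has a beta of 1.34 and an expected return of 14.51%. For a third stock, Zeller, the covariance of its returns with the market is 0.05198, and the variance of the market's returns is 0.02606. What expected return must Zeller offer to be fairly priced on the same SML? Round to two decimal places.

19.21%

MRP = (14.51% − 7.12%) / (1.34 − 0.31) = 7.1748%
R_f = 7.12% − 0.31 × 7.1748% = 4.8958%
β_Zeller = Cov / Var(R_m) = 0.05198 / 0.02606 = 1.9946
E(R_Zeller) = R_f + β × MRP = 4.8958% + 1.9946 × 7.1748% = 19.21%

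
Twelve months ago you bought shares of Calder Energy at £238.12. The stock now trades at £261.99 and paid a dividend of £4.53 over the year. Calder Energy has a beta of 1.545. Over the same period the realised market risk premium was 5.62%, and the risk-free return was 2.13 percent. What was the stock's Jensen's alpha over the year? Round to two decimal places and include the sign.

Realised HPR = (P1 + D1 − P0) / P0 = (261.99 + 4.53 − 238.12) / 238.12 = 28.40 / 238.12 = 11.9268%
CAPM required = R_f + β·MRP = 2.13% + 1.545 × 5.62% = 10.81290%
α = realised − required = 11.9268% − 10.81290% = +1.11%

+1.11%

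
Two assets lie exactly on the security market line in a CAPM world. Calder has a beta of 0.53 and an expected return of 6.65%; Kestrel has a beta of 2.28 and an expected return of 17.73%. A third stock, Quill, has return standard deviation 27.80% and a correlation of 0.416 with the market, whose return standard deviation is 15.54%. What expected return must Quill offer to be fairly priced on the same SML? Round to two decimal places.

MRP = (17.73% − 6.65%) / (2.28 − 0.53) = 6.3314%
R_f = 6.65% − 0.53 × 6.3314% = 3.2944%
β_Quill = ρ·σ_i/σ_m = 0.416 × 27.80 / 15.54 = 0.7442
E(R_Quill) = R_f + β × MRP = 3.2944% + 0.7442 × 6.3314% = 8.01%

8.01%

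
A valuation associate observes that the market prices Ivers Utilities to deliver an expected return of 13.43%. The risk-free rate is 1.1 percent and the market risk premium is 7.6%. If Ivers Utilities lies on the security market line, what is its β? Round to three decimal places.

1.622

β = (E(R) − R_f) / MRP = (13.43% − 1.1%) / 7.6% = 12.33% / 7.6% = 1.622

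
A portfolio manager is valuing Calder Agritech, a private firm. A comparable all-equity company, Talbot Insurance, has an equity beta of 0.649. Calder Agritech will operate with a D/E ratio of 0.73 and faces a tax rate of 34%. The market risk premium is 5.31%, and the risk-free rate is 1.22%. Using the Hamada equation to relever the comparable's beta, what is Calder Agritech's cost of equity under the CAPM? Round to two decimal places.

β_L = β_U × [1 + (1 − t)(D/E)] = 0.649 × [1 + (1 − 0.34) × 0.73]
    = 0.649 × [1 + 0.66 × 0.73] = 0.649 × 1.4818 = 0.9617
E(R) = R_f + β_L × MRP = 1.22% + 0.9617 × 5.31% = 6.33%

6.33%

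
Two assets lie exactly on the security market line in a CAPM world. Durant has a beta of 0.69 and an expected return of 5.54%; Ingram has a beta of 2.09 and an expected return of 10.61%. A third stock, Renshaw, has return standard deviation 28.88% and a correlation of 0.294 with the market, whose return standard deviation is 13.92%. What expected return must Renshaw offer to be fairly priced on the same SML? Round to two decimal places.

MRP = (10.61% − 5.54%) / (2.09 − 0.69) = 3.6214%
R_f = 5.54% − 0.69 × 3.6214% = 3.0412%
β_Renshaw = ρ·σ_i/σ_m = 0.294 × 28.88 / 13.92 = 0.6100
E(R_Renshaw) = R_f + β × MRP = 3.0412% + 0.6100 × 3.6214% = 5.25%

5.25%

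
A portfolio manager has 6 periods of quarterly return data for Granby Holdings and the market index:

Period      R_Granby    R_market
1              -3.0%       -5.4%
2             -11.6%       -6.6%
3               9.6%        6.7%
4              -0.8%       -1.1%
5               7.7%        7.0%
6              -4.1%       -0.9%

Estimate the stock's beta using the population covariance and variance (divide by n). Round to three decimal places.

1.278

Mean R_i = (-3.0 − 11.6 + 9.6 − 0.8 + 7.7 − 4.1) / 6 = -0.3667%
Mean R_m = (-5.4 − 6.6 + 6.7 − 1.1 + 7.0 − 0.9) / 6 = -0.0500%
Σ(R_i − R̄_i)(R_m − R̄_m) = 215.4400  ⇒  Cov = 215.4400 / 6 = 35.9067
Σ(R_m − R̄_m)² = 168.6150  ⇒  Var(R_m) = 168.6150 / 6 = 28.1025
β = Cov / Var(R_m) = 35.9067 / 28.1025 = 1.2777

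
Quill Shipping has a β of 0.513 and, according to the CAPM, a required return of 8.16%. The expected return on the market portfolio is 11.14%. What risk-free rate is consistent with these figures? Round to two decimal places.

E(R) = R_f + β(E(R_m) − R_f) = R_f(1 − β) + β·E(R_m)
8.16% = R_f × (1 − 0.513) + 0.513 × 11.14%
8.16% = R_f × 0.487 + 5.71482%
R_f = (8.16% − 5.71482%) / 0.487 = 5.02%

5.02%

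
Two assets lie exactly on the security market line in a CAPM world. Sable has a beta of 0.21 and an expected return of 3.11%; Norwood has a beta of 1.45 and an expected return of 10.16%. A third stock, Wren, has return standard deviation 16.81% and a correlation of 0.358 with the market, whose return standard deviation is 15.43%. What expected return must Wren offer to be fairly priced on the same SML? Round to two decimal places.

4.13%

MRP = (10.16% − 3.11%) / (1.45 − 0.21) = 5.6855%
R_f = 3.11% − 0.21 × 5.6855% = 1.9160%
β_Wren = ρ·σ_i/σ_m = 0.358 × 16.81 / 15.43 = 0.3900
E(R_Wren) = R_f + β × MRP = 1.9160% + 0.3900 × 5.6855% = 4.13%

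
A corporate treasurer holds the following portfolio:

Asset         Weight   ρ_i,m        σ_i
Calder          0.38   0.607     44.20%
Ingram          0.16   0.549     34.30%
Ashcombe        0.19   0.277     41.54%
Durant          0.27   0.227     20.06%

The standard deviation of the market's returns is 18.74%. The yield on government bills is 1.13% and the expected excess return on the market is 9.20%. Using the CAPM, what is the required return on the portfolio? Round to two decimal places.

9.29%

β_Calder = 0.607 × 44.20% / 18.74% = 1.4317
β_Ingram = 0.549 × 34.30% / 18.74% = 1.0048
β_Ashcombe = 0.277 × 41.54% / 18.74% = 0.6140
β_Durant = 0.227 × 20.06% / 18.74% = 0.2430
β_P = Σ w_i β_i = 0.38×1.4317 + 0.16×1.0048 + 0.19×0.6140 + 0.27×0.2430 = 0.8871
E(R_P) = R_f + β_P × MRP = 1.13% + 0.8871 × 9.20% = 9.29%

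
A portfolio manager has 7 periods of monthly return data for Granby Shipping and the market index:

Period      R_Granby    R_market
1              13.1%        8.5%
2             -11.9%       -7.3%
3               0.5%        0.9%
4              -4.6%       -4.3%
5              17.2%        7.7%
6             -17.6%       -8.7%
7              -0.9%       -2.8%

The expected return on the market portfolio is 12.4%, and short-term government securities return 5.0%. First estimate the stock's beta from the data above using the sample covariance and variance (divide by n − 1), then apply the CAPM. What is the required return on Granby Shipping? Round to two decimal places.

Mean R_i = (13.1 − 11.9 + 0.5 − 4.6 + 17.2 − 17.6 − 0.9) / 7 = -0.6000%
Mean R_m = (8.5 − 7.3 + 0.9 − 4.3 + 7.7 − 8.7 − 2.8) / 7 = -0.8571%
Σ(R_i − R̄_i)(R_m − R̄_m) = 502.9300  ⇒  Cov = 502.9300 / 6 = 83.8217
Σ(R_m − R̄_m)² = 282.5171  ⇒  Var(R_m) = 282.5171 / 6 = 47.0862
β = Cov / Var(R_m) = 83.8217 / 47.0862 = 1.7802
MRP = 12.4% − 5.0% = 7.40%
E(R) = R_f + β × MRP = 5.0% + 1.7802 × 7.4% = 18.17%

18.17%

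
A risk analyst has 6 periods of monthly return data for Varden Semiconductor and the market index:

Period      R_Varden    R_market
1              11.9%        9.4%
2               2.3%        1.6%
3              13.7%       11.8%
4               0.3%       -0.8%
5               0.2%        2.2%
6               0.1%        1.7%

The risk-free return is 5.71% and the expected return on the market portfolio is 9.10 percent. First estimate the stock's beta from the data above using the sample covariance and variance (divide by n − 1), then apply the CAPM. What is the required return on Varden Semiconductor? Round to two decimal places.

Mean R_i = (11.9 + 2.3 + 13.7 + 0.3 + 0.2 + 0.1) / 6 = 4.7500%
Mean R_m = (9.4 + 1.6 + 11.8 − 0.8 + 2.2 + 1.7) / 6 = 4.3167%
Σ(R_i − R̄_i)(R_m − R̄_m) = 154.5450  ⇒  Cov = 154.5450 / 5 = 30.9090
Σ(R_m − R̄_m)² = 126.7283  ⇒  Var(R_m) = 126.7283 / 5 = 25.3457
β = Cov / Var(R_m) = 30.9090 / 25.3457 = 1.2195
MRP = 9.10% − 5.71% = 3.39%
E(R) = R_f + β × MRP = 5.71% + 1.2195 × 3.39% = 9.84%

9.84%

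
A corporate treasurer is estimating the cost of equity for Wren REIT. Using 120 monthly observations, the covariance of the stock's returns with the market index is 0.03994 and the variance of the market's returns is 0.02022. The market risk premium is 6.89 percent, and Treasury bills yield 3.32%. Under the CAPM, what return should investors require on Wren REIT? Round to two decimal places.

β = Cov(R_i, R_m) / Var(R_m) = 0.03994 / 0.02022 = 1.9753
E(R) = R_f + β × MRP = 3.32% + 1.9753 × 6.89% = 16.93%

16.93%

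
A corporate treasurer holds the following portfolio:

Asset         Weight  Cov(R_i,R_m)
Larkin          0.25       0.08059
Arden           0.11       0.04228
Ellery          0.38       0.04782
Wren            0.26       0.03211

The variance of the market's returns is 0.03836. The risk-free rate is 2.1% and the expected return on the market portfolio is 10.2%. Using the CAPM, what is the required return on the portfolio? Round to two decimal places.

β_Larkin = 0.08059 / 0.03836 = 2.1009
β_Arden = 0.04228 / 0.03836 = 1.1022
β_Ellery = 0.04782 / 0.03836 = 1.2466
β_Wren = 0.03211 / 0.03836 = 0.8371
β_P = Σ w_i β_i = 0.25×2.1009 + 0.11×1.1022 + 0.38×1.2466 + 0.26×0.8371 = 1.3378
MRP = 10.2% − 2.1% = 8.10%
E(R_P) = R_f + β_P × MRP = 2.1% + 1.3378 × 8.1% = 12.94%

12.94%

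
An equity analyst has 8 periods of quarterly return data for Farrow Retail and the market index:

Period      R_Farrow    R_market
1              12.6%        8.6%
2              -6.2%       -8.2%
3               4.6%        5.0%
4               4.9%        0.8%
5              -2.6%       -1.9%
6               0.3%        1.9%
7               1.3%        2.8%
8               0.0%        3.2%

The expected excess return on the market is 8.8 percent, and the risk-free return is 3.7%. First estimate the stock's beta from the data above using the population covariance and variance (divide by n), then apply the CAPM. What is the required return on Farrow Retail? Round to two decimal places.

Mean R_i = (12.6 − 6.2 + 4.6 + 4.9 − 2.6 + 0.3 + 1.3 + 0.0) / 8 = 1.8625%
Mean R_m = (8.6 − 8.2 + 5.0 + 0.8 − 1.9 + 1.9 + 2.8 + 3.2) / 8 = 1.5250%
Σ(R_i − R̄_i)(R_m − R̄_m) = 172.5475  ⇒  Cov = 172.5475 / 8 = 21.5684
Σ(R_m − R̄_m)² = 173.5350  ⇒  Var(R_m) = 173.5350 / 8 = 21.6919
β = Cov / Var(R_m) = 21.5684 / 21.6919 = 0.9943
E(R) = R_f + β × MRP = 3.7% + 0.9943 × 8.8% = 12.45%

12.45%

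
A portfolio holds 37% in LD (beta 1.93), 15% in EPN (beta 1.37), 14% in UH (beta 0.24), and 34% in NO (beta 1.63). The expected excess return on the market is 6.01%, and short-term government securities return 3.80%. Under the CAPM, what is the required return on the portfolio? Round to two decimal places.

β_P = Σ w_i β_i = 0.37×1.93 + 0.15×1.37 + 0.14×0.24 + 0.34×1.63 = 1.5074
E(R_P) = R_f + β_P × MRP = 3.80% + 1.5074 × 6.01% = 12.86%

12.86%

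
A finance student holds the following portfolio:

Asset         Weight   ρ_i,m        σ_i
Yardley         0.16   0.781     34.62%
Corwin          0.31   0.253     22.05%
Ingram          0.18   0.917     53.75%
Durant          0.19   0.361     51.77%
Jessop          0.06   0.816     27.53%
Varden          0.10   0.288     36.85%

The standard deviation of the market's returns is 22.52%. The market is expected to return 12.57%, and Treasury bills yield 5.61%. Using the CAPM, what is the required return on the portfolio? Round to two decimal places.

β_Yardley = 0.781 × 34.62% / 22.52% = 1.2006
β_Corwin = 0.253 × 22.05% / 22.52% = 0.2477
β_Ingram = 0.917 × 53.75% / 22.52% = 2.1887
β_Durant = 0.361 × 51.77% / 22.52% = 0.8299
β_Jessop = 0.816 × 27.53% / 22.52% = 0.9975
β_Varden = 0.288 × 36.85% / 22.52% = 0.4713
β_P = Σ w_i β_i = 0.16×1.2006 + 0.31×0.2477 + 0.18×2.1887 + 0.19×0.8299 + 0.06×0.9975 + 0.10×0.4713 = 0.9275
MRP = 12.57% − 5.61% = 6.96%
E(R_P) = R_f + β_P × MRP = 5.61% + 0.9275 × 6.96% = 12.07%

12.07%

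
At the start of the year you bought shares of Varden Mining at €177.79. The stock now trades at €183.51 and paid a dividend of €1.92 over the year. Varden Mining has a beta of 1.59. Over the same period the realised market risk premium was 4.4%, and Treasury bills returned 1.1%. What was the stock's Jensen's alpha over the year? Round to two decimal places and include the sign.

-3.80%

Realised HPR = (P1 + D1 − P0) / P0 = (183.51 + 1.92 − 177.79) / 177.79 = 7.64 / 177.79 = 4.2972%
CAPM required = R_f + β·MRP = 1.1% + 1.59 × 4.4% = 8.0960%
α = realised − required = 4.2972% − 8.0960% = -3.80%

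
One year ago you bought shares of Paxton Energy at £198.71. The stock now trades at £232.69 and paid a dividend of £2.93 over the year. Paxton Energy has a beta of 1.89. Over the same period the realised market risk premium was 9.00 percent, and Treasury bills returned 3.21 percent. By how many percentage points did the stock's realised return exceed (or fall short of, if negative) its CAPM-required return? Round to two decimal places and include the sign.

Realised HPR = (P1 + D1 − P0) / P0 = (232.69 + 2.93 − 198.71) / 198.71 = 36.91 / 198.71 = 18.5748%
CAPM required = R_f + β·MRP = 3.21% + 1.89 × 9.00% = 20.2200%
α = realised − required = 18.5748% − 20.2200% = -1.65%

-1.65%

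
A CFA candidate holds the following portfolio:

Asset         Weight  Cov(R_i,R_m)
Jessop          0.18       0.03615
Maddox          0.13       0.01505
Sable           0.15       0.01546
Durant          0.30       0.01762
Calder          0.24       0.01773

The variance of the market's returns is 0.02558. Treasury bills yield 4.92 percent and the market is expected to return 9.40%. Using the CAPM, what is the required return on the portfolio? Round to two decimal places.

β_Jessop = 0.03615 / 0.02558 = 1.4132
β_Maddox = 0.01505 / 0.02558 = 0.5884
β_Sable = 0.01546 / 0.02558 = 0.6044
β_Durant = 0.01762 / 0.02558 = 0.6888
β_Calder = 0.01773 / 0.02558 = 0.6931
β_P = Σ w_i β_i = 0.18×1.4132 + 0.13×0.5884 + 0.15×0.6044 + 0.30×0.6888 + 0.24×0.6931 = 0.7945
MRP = 9.40% − 4.92% = 4.48%
E(R_P) = R_f + β_P × MRP = 4.92% + 0.7945 × 4.48% = 8.48%

8.48%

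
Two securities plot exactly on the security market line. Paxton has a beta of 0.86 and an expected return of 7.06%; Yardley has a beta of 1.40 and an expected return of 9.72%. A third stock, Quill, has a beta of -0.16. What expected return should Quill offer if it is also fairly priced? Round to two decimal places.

2.04%

MRP (SML slope) = (9.72% − 7.06%) / (1.40 − 0.86) = 2.66% / 0.54 = 4.9259%
R_f (intercept) = 7.06% − 0.86 × 4.9259% = 2.8237%
E(R_Quill) = R_f + β × MRP = 2.8237% + -0.16 × 4.9259% = 2.04%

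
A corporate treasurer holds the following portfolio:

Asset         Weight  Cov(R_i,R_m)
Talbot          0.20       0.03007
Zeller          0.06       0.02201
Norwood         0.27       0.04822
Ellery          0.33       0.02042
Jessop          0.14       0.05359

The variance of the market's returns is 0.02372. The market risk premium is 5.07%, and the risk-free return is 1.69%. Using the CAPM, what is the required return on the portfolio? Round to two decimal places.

β_Talbot = 0.03007 / 0.02372 = 1.2677
β_Zeller = 0.02201 / 0.02372 = 0.9279
β_Norwood = 0.04822 / 0.02372 = 2.0329
β_Ellery = 0.02042 / 0.02372 = 0.8609
β_Jessop = 0.05359 / 0.02372 = 2.2593
β_P = Σ w_i β_i = 0.20×1.2677 + 0.06×0.9279 + 0.27×2.0329 + 0.33×0.8609 + 0.14×2.2593 = 1.4585
E(R_P) = R_f + β_P × MRP = 1.69% + 1.4585 × 5.07% = 9.08%

9.08%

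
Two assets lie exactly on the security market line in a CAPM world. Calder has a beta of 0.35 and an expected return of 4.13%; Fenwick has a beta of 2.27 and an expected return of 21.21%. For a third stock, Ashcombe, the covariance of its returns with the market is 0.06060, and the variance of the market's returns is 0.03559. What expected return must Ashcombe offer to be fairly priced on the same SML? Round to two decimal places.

MRP = (21.21% − 4.13%) / (2.27 − 0.35) = 8.8958%
R_f = 4.13% − 0.35 × 8.8958% = 1.0165%
β_Ashcombe = Cov / Var(R_m) = 0.06060 / 0.03559 = 1.7027
E(R_Ashcombe) = R_f + β × MRP = 1.0165% + 1.7027 × 8.8958% = 16.16%

16.16%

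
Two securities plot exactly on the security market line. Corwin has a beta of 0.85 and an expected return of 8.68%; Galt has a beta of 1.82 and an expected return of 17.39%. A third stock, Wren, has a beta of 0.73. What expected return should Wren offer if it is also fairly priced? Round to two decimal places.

7.60%

MRP (SML slope) = (17.39% − 8.68%) / (1.82 − 0.85) = 8.71% / 0.97 = 8.9794%
R_f (intercept) = 8.68% − 0.85 × 8.9794% = 1.0475%
E(R_Wren) = R_f + β × MRP = 1.0475% + 0.73 × 8.9794% = 7.60%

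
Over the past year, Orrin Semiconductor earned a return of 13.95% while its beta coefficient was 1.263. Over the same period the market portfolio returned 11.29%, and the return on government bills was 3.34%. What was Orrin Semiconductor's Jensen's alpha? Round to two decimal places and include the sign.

Market excess return = 11.29% − 3.34% = 7.95%
CAPM benchmark = R_f + β(R_m − R_f) = 3.34% + 1.263 × 7.95% = 13.38085%
α = actual − benchmark = 13.95% − 13.38085% = +0.57%

+0.57%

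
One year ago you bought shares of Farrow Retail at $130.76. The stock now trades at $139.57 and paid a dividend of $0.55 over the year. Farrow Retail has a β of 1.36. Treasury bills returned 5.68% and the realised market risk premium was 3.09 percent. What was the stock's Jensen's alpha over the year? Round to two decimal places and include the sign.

Realised HPR = (P1 + D1 − P0) / P0 = (139.57 + 0.55 − 130.76) / 130.76 = 9.36 / 130.76 = 7.1582%
CAPM required = R_f + β·MRP = 5.68% + 1.36 × 3.09% = 9.8824%
α = realised − required = 7.1582% − 9.8824% = -2.72%

-2.72%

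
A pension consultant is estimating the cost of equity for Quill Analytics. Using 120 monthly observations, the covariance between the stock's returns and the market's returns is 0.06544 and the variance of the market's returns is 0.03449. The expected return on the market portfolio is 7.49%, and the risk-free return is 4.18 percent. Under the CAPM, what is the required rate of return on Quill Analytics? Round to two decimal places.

10.46%

β = Cov(R_i, R_m) / Var(R_m) = 0.06544 / 0.03449 = 1.8974
MRP = 7.49% − 4.18% = 3.31%
E(R) = R_f + β × MRP = 4.18% + 1.8974 × 3.31% = 10.46%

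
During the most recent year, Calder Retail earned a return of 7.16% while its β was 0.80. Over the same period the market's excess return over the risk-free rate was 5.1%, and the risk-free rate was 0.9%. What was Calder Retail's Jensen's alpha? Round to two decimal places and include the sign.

+2.18%

CAPM benchmark = R_f + β(R_m − R_f) = 0.9% + 0.80 × 5.1% = 4.9800%
α = actual − benchmark = 7.16% − 4.9800% = +2.18%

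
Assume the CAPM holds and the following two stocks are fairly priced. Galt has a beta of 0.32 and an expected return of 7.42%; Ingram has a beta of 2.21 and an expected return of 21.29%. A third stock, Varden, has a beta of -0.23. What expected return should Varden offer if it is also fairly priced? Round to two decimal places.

3.38%

MRP (SML slope) = (21.29% − 7.42%) / (2.21 − 0.32) = 13.87% / 1.89 = 7.3386%
R_f (intercept) = 7.42% − 0.32 × 7.3386% = 5.0716%
E(R_Varden) = R_f + β × MRP = 5.0716% + -0.23 × 7.3386% = 3.38%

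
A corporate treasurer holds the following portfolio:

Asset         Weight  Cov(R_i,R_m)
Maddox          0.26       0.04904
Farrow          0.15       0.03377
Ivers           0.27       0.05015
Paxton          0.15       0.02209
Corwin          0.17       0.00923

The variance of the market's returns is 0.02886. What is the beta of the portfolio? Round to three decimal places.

1.256

β_Maddox = 0.04904 / 0.02886 = 1.6992
β_Farrow = 0.03377 / 0.02886 = 1.1701
β_Ivers = 0.05015 / 0.02886 = 1.7377
β_Paxton = 0.02209 / 0.02886 = 0.7654
β_Corwin = 0.00923 / 0.02886 = 0.3198
β_P = Σ w_i β_i = 0.26×1.6992 + 0.15×1.1701 + 0.27×1.7377 + 0.15×0.7654 + 0.17×0.3198 = 1.2557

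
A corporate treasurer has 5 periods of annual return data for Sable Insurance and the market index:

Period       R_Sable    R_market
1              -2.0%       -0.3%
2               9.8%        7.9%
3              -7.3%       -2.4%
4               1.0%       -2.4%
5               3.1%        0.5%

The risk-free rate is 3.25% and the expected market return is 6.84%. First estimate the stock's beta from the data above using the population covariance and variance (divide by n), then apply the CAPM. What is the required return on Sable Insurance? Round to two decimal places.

Mean R_i = (-2.0 + 9.8 − 7.3 + 1.0 + 3.1) / 5 = 0.9200%
Mean R_m = (-0.3 + 7.9 − 2.4 − 2.4 + 0.5) / 5 = 0.6600%
Σ(R_i − R̄_i)(R_m − R̄_m) = 91.6540  ⇒  Cov = 91.6540 / 5 = 18.3308
Σ(R_m − R̄_m)² = 72.0920  ⇒  Var(R_m) = 72.0920 / 5 = 14.4184
β = Cov / Var(R_m) = 18.3308 / 14.4184 = 1.2713
MRP = 6.84% − 3.25% = 3.59%
E(R) = R_f + β × MRP = 3.25% + 1.2713 × 3.59% = 7.81%

7.81%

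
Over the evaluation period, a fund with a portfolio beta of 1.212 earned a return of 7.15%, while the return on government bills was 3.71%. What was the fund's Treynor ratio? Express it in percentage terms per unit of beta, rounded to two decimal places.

2.84%

Treynor = (R_P − R_f) / β_P = (7.15% − 3.71%) / 1.2120 = 3.44% / 1.2120 = 2.84%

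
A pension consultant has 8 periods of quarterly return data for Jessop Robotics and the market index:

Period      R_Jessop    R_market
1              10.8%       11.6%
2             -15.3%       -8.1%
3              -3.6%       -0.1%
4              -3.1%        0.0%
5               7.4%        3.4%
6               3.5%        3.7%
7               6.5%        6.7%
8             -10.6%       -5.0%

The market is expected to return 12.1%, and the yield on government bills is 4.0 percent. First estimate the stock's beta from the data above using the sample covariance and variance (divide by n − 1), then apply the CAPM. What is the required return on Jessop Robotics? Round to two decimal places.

Mean R_i = (10.8 − 15.3 − 3.6 − 3.1 + 7.4 + 3.5 + 6.5 − 10.6) / 8 = -0.5500%
Mean R_m = (11.6 − 8.1 − 0.1 + 0.0 + 3.4 + 3.7 + 6.7 − 5.0) / 8 = 1.5250%
Σ(R_i − R̄_i)(R_m − R̄_m) = 390.9400  ⇒  Cov = 390.9400 / 7 = 55.8486
Σ(R_m − R̄_m)² = 276.7150  ⇒  Var(R_m) = 276.7150 / 7 = 39.5307
β = Cov / Var(R_m) = 55.8486 / 39.5307 = 1.4128
MRP = 12.1% − 4.0% = 8.10%
E(R) = R_f + β × MRP = 4.0% + 1.4128 × 8.1% = 15.44%

15.44%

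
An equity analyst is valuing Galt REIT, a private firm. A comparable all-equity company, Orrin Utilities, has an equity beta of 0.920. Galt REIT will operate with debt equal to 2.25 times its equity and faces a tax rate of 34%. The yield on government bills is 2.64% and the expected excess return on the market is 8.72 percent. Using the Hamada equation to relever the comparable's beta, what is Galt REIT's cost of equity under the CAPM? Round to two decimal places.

22.58%

β_L = β_U × [1 + (1 − t)(D/E)] = 0.920 × [1 + (1 − 0.34) × 2.25]
    = 0.920 × [1 + 0.66 × 2.25] = 0.920 × 2.4850 = 2.2862
E(R) = R_f + β_L × MRP = 2.64% + 2.2862 × 8.72% = 22.58%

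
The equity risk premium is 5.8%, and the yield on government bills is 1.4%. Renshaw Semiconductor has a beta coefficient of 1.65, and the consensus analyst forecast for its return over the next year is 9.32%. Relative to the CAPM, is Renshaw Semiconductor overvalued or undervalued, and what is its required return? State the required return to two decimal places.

Overvalued; required return 10.97%

Required return = R_f + β·MRP = 1.4% + 1.65 × 5.8% = 10.97%
Forecast 9.32% < required 10.97% → the stock plots below the SML → overvalued.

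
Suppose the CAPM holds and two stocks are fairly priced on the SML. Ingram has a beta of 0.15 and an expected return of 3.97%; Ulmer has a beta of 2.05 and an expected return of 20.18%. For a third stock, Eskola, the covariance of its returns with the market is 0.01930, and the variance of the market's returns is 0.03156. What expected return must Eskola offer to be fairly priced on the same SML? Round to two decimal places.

7.91%

MRP = (20.18% − 3.97%) / (2.05 − 0.15) = 8.5316%
R_f = 3.97% − 0.15 × 8.5316% = 2.6903%
β_Eskola = Cov / Var(R_m) = 0.01930 / 0.03156 = 0.6115
E(R_Eskola) = R_f + β × MRP = 2.6903% + 0.6115 × 8.5316% = 7.91%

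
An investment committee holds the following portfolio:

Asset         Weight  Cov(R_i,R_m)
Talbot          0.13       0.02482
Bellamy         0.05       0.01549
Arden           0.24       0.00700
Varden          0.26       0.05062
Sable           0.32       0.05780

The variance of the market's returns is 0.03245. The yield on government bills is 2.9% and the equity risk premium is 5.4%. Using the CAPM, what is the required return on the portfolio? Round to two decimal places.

β_Talbot = 0.02482 / 0.03245 = 0.7649
β_Bellamy = 0.01549 / 0.03245 = 0.4773
β_Arden = 0.00700 / 0.03245 = 0.2157
β_Varden = 0.05062 / 0.03245 = 1.5599
β_Sable = 0.05780 / 0.03245 = 1.7812
β_P = Σ w_i β_i = 0.13×0.7649 + 0.05×0.4773 + 0.24×0.2157 + 0.26×1.5599 + 0.32×1.7812 = 1.1506
E(R_P) = R_f + β_P × MRP = 2.9% + 1.1506 × 5.4% = 9.11%

9.11%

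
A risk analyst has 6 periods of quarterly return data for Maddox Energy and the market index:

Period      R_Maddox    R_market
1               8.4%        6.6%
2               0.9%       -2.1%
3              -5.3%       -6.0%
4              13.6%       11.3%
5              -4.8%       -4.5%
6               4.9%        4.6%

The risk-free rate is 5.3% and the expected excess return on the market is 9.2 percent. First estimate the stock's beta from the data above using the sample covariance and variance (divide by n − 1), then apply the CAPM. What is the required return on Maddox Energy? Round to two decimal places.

15.17%

Mean R_i = (8.4 + 0.9 − 5.3 + 13.6 − 4.8 + 4.9) / 6 = 2.9500%
Mean R_m = (6.6 − 2.1 − 6.0 + 11.3 − 4.5 + 4.6) / 6 = 1.6500%
Σ(R_i − R̄_i)(R_m − R̄_m) = 253.9650  ⇒  Cov = 253.9650 / 5 = 50.7930
Σ(R_m − R̄_m)² = 236.7350  ⇒  Var(R_m) = 236.7350 / 5 = 47.3470
β = Cov / Var(R_m) = 50.7930 / 47.3470 = 1.0728
E(R) = R_f + β × MRP = 5.3% + 1.0728 × 9.2% = 15.17%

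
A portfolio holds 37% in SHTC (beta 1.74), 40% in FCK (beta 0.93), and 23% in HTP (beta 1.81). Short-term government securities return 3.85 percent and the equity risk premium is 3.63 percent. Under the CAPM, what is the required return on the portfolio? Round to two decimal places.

9.05%

β_P = Σ w_i β_i = 0.37×1.74 + 0.40×0.93 + 0.23×1.81 = 1.4321
E(R_P) = R_f + β_P × MRP = 3.85% + 1.4321 × 3.63% = 9.05%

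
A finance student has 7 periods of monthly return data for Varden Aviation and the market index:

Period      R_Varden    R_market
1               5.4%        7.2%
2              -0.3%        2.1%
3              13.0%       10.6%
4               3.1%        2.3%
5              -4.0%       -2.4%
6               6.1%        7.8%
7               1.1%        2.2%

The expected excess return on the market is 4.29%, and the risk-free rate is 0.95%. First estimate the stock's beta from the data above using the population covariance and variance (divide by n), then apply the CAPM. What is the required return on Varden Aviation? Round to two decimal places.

Mean R_i = (5.4 − 0.3 + 13.0 + 3.1 − 4.0 + 6.1 + 1.1) / 7 = 3.4857%
Mean R_m = (7.2 + 2.1 + 10.6 + 2.3 − 2.4 + 7.8 + 2.2) / 7 = 4.2571%
Σ(R_i − R̄_i)(R_m − R̄_m) = 138.9057  ⇒  Cov = 138.9057 / 7 = 19.8437
Σ(R_m − R̄_m)² = 118.4771  ⇒  Var(R_m) = 118.4771 / 7 = 16.9253
β = Cov / Var(R_m) = 19.8437 / 16.9253 = 1.1724
E(R) = R_f + β × MRP = 0.95% + 1.1724 × 4.29% = 5.98%

5.98%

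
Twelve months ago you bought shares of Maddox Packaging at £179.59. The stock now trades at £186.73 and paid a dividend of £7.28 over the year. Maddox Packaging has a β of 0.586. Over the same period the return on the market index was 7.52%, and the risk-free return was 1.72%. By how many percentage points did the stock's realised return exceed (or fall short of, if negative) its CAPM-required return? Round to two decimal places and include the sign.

+2.91%

Realised HPR = (P1 + D1 − P0) / P0 = (186.73 + 7.28 − 179.59) / 179.59 = 14.42 / 179.59 = 8.0294%
MRP = 7.52% − 1.72% = 5.80%
CAPM required = R_f + β·MRP = 1.72% + 0.586 × 5.80% = 5.11880%
α = realised − required = 8.0294% − 5.11880% = +2.91%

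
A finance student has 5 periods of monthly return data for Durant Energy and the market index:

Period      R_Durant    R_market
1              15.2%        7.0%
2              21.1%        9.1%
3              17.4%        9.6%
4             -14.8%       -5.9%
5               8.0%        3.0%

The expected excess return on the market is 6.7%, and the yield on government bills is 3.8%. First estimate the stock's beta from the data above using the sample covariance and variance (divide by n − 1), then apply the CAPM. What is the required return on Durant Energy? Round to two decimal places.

18.64%

Mean R_i = (15.2 + 21.1 + 17.4 − 14.8 + 8.0) / 5 = 9.3800%
Mean R_m = (7.0 + 9.1 + 9.6 − 5.9 + 3.0) / 5 = 4.5600%
Σ(R_i − R̄_i)(R_m − R̄_m) = 362.9060  ⇒  Cov = 362.9060 / 4 = 90.7265
Σ(R_m − R̄_m)² = 163.8120  ⇒  Var(R_m) = 163.8120 / 4 = 40.9530
β = Cov / Var(R_m) = 90.7265 / 40.9530 = 2.2154
E(R) = R_f + β × MRP = 3.8% + 2.2154 × 6.7% = 18.64%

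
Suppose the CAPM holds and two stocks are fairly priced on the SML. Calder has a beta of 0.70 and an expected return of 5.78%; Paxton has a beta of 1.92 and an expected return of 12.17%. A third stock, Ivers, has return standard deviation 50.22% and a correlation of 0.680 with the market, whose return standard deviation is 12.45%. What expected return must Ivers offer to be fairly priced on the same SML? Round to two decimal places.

MRP = (12.17% − 5.78%) / (1.92 − 0.70) = 5.2377%
R_f = 5.78% − 0.70 × 5.2377% = 2.1136%
β_Ivers = ρ·σ_i/σ_m = 0.680 × 50.22 / 12.45 = 2.7429
E(R_Ivers) = R_f + β × MRP = 2.1136% + 2.7429 × 5.2377% = 16.48%

16.48%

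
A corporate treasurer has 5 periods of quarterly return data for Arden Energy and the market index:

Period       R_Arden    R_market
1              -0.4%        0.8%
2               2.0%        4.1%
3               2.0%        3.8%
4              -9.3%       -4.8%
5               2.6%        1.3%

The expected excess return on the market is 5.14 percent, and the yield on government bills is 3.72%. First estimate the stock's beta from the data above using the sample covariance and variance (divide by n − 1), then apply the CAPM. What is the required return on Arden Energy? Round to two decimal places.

Mean R_i = (-0.4 + 2.0 + 2.0 − 9.3 + 2.6) / 5 = -0.6200%
Mean R_m = (0.8 + 4.1 + 3.8 − 4.8 + 1.3) / 5 = 1.0400%
Σ(R_i − R̄_i)(R_m − R̄_m) = 66.7240  ⇒  Cov = 66.7240 / 4 = 16.6810
Σ(R_m − R̄_m)² = 51.2120  ⇒  Var(R_m) = 51.2120 / 4 = 12.8030
β = Cov / Var(R_m) = 16.6810 / 12.8030 = 1.3029
E(R) = R_f + β × MRP = 3.72% + 1.3029 × 5.14% = 10.42%

10.42%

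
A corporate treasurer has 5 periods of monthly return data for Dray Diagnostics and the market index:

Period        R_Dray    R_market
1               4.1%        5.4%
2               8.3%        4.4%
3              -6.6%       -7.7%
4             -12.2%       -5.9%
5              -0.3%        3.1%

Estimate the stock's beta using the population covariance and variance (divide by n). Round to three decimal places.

Mean R_i = (4.1 + 8.3 − 6.6 − 12.2 − 0.3) / 5 = -1.3400%
Mean R_m = (5.4 + 4.4 − 7.7 − 5.9 + 3.1) / 5 = -0.1400%
Σ(R_i − R̄_i)(R_m − R̄_m) = 179.5920  ⇒  Cov = 179.5920 / 5 = 35.9184
Σ(R_m − R̄_m)² = 152.1320  ⇒  Var(R_m) = 152.1320 / 5 = 30.4264
β = Cov / Var(R_m) = 35.9184 / 30.4264 = 1.1805

1.181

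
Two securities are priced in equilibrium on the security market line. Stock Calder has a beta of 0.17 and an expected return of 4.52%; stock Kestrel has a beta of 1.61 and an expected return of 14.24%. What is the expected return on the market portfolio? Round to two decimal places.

Both satisfy E(R) = R_f + β·MRP, so the slope of the SML is
MRP = (14.24% − 4.52%) / (1.61 − 0.17) = 9.72% / 1.44 = 6.7500%
R_f = E(R_Calder) − β_Calder·MRP = 4.52% − 0.17 × 6.7500% = 3.3725%
E(R_m) = R_f + MRP = 3.3725% + 6.7500% = 10.12%

10.12%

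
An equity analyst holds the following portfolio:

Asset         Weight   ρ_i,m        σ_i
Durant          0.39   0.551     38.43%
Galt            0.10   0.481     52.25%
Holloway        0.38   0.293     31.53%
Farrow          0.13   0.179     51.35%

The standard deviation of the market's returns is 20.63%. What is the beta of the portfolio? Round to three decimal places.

β_Durant = 0.551 × 38.43% / 20.63% = 1.0264
β_Galt = 0.481 × 52.25% / 20.63% = 1.2182
β_Holloway = 0.293 × 31.53% / 20.63% = 0.4478
β_Farrow = 0.179 × 51.35% / 20.63% = 0.4455
β_P = Σ w_i β_i = 0.39×1.0264 + 0.10×1.2182 + 0.38×0.4478 + 0.13×0.4455 = 0.7502

0.750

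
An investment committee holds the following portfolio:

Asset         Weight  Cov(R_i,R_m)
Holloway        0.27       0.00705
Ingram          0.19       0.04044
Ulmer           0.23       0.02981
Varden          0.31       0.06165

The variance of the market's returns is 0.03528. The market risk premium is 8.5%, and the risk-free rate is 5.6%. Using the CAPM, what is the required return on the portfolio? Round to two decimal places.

β_Holloway = 0.00705 / 0.03528 = 0.1998
β_Ingram = 0.04044 / 0.03528 = 1.1463
β_Ulmer = 0.02981 / 0.03528 = 0.8450
β_Varden = 0.06165 / 0.03528 = 1.7474
β_P = Σ w_i β_i = 0.27×0.1998 + 0.19×1.1463 + 0.23×0.8450 + 0.31×1.7474 = 1.0078
E(R_P) = R_f + β_P × MRP = 5.6% + 1.0078 × 8.5% = 14.17%

14.17%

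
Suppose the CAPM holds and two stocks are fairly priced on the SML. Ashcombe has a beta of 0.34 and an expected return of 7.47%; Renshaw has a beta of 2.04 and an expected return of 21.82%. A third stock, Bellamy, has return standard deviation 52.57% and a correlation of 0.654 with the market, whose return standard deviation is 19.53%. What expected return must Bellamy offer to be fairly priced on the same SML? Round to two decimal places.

MRP = (21.82% − 7.47%) / (2.04 − 0.34) = 8.4412%
R_f = 7.47% − 0.34 × 8.4412% = 4.6000%
β_Bellamy = ρ·σ_i/σ_m = 0.654 × 52.57 / 19.53 = 1.7604
E(R_Bellamy) = R_f + β × MRP = 4.6000% + 1.7604 × 8.4412% = 19.46%

19.46%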